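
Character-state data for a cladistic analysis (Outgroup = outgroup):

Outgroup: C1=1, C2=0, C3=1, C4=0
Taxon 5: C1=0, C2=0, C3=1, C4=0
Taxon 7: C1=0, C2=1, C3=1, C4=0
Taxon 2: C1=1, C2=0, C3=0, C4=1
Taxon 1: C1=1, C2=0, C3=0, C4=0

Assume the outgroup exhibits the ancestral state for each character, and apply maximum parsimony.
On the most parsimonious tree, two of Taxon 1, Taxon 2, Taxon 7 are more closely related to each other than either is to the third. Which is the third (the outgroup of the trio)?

Character polarity is set by the outgroup: the derived state is whichever differs from the outgroup's state, so for C1, C3 the derived state is '0', and for the remaining characters it is '1'.
Only Taxon 5 and Taxon 7 show the derived state '0' for C1, supporting them as a clade.
C2 (derived state '1') is unique to Taxon 7 (autapomorphy; uninformative for grouping).
Only Taxon 1 and Taxon 2 show the derived state '0' for C3, supporting them as a clade.
C4: derived state '1' in Taxon 2 only — an autapomorphy, so it tells us nothing about relationships among taxa.
Most parsimonious ingroup topology: ((Taxon 5,Taxon 7),(Taxon 2,Taxon 1)).
Taxon 2 and Taxon 1 share a more recent common ancestor with each other than either does with Taxon 7, so Taxon 7 is the least closely related of the three.

Taxon 7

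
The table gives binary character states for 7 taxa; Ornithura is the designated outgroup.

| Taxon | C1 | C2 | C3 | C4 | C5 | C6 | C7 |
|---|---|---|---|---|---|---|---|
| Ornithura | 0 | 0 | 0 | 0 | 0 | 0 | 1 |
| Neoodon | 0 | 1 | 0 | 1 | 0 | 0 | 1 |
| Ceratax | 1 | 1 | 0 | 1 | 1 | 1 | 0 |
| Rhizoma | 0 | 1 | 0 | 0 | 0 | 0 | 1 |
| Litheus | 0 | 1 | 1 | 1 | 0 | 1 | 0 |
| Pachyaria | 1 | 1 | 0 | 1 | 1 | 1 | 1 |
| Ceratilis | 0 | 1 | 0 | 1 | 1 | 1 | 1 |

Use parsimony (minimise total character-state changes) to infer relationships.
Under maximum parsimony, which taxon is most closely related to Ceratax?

Pachyaria

Character polarity is set by the outgroup: the derived state is whichever differs from the outgroup's state, so for C7 the derived state is '0', and for the remaining characters it is '1'.
C1 (derived state '1') is shared by Ceratax and Pachyaria — a synapomorphy uniting that clade.
All ingroup taxa share the derived state '1' for C2; it defines the ingroup but does not resolve relationships within it.
C3: derived state '1' in Litheus only — an autapomorphy, so it tells us nothing about relationships among taxa.
C4: derived state '1' in Ceratax, Ceratilis, Litheus, Neoodon, and Pachyaria only — synapomorphy for {Ceratax, Ceratilis, Litheus, Neoodon, Pachyaria}.
C5 (derived state '1') is shared by Ceratax, Ceratilis, and Pachyaria — a synapomorphy uniting that clade.
C6: derived state '1' in Ceratax, Ceratilis, Litheus, and Pachyaria only — synapomorphy for {Ceratax, Ceratilis, Litheus, Pachyaria}.
C7 groups Ceratax and Litheus, which is incompatible with the clades supported by the remaining characters; treating it as convergent (homoplasy) costs fewer steps than any alternative tree.
Most parsimonious ingroup topology: ((Neoodon,(((Ceratax,Pachyaria),Ceratilis),Litheus)),Rhizoma).
Ceratax and Pachyaria form a cherry on this tree, so they are sister taxa.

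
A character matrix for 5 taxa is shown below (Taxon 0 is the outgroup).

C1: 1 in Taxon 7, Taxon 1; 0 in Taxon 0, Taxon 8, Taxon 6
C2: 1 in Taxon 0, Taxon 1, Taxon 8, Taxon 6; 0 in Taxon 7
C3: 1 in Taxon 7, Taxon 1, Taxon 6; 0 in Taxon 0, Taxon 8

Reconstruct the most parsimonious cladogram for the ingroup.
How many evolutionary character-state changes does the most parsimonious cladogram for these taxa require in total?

3

Character polarity is set by the outgroup: the derived state is whichever differs from the outgroup's state, so for C2 the derived state is '0', and for the remaining characters it is '1'.
C1: derived state '1' in Taxon 1 and Taxon 7 only — synapomorphy for {Taxon 1, Taxon 7}.
C2 (derived state '0') is unique to Taxon 7 (autapomorphy; uninformative for grouping).
Only Taxon 1, Taxon 6, and Taxon 7 show the derived state '1' for C3, supporting them as a clade.
Most parsimonious ingroup topology: (((Taxon 7,Taxon 1),Taxon 6),Taxon 8).
Changes per character on this tree: C1: 1; C2: 1; C3: 1.
Total = 3.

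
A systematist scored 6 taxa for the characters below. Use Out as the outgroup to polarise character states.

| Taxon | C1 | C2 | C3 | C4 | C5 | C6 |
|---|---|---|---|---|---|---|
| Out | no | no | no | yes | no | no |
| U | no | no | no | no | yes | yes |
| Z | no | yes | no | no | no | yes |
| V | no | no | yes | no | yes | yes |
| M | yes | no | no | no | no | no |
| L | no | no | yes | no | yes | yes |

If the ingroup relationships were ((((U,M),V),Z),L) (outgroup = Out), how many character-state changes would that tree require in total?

10

Map each character onto ((((U,M),V),Z),L) (rooted by Out) and count the minimum state changes it requires (Fitch parsimony):
C1: 1; C2: 1; C3: 2; C4: 1; C5: 3; C6: 2.
Total tree length = 10.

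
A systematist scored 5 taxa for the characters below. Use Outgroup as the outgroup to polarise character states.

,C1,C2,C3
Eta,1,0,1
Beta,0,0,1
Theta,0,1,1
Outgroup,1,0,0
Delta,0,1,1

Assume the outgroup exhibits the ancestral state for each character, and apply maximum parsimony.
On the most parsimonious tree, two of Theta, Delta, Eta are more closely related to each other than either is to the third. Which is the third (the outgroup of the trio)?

Character polarity is set by the outgroup: the derived state is whichever differs from the outgroup's state, so for C1 the derived state is '0', and for the remaining characters it is '1'.
Only Beta, Delta, and Theta show the derived state '0' for C1, supporting them as a clade.
C2: derived state '1' in Delta and Theta only — synapomorphy for {Delta, Theta}.
All ingroup taxa share the derived state '1' for C3; it defines the ingroup but does not resolve relationships within it.
Most parsimonious ingroup topology: (((Theta,Delta),Beta),Eta).
Delta and Theta share a more recent common ancestor with each other than either does with Eta, so Eta is the least closely related of the three.

Eta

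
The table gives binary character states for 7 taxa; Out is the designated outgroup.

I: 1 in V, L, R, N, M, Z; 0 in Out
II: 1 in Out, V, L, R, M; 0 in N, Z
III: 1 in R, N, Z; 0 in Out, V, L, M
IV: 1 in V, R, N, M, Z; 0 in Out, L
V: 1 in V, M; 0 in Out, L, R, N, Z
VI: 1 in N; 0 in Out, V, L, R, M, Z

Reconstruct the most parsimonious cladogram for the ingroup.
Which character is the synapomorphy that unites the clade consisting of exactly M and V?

Character polarity is set by the outgroup: the derived state is whichever differs from the outgroup's state, so for II the derived state is '0', and for the remaining characters it is '1'.
All ingroup taxa share the derived state '1' for I; it defines the ingroup but does not resolve relationships within it.
II: derived state '0' in N and Z only — synapomorphy for {N, Z}.
III: derived state '1' in N, R, and Z only — synapomorphy for {N, R, Z}.
Only M, N, R, V, and Z show the derived state '1' for IV, supporting them as a clade.
Only M and V show the derived state '1' for V, supporting them as a clade.
VI (derived state '1') is unique to N (autapomorphy; uninformative for grouping).
Most parsimonious ingroup topology: (((V,M),(R,(N,Z))),L).
The clade {M, V} is supported by V: its derived state '1' occurs in exactly those taxa and in no other taxon (including the outgroup).

V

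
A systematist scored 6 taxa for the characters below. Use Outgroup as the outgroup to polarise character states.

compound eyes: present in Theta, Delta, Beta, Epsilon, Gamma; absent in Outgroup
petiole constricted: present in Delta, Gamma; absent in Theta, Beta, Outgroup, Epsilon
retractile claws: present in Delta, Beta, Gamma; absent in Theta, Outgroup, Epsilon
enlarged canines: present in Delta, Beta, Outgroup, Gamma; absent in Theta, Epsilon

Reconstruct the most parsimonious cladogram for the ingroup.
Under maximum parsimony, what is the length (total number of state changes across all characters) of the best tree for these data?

4

Character polarity is set by the outgroup: the derived state is whichever differs from the outgroup's state, so for enlarged canines the derived state is 'absent', and for the remaining characters it is 'present'.
compound eyes (derived state 'present') is shared by all ingroup taxa — unites the whole ingroup.
Only Delta and Gamma show the derived state 'present' for petiole constricted, supporting them as a clade.
retractile claws: derived state 'present' in Beta, Delta, and Gamma only — synapomorphy for {Beta, Delta, Gamma}.
Only Epsilon and Theta show the derived state 'absent' for enlarged canines, supporting them as a clade.
Most parsimonious ingroup topology: (((Delta,Gamma),Beta),(Theta,Epsilon)).
Changes per character on this tree: compound eyes: 1; petiole constricted: 1; retractile claws: 1; enlarged canines: 1.
Total = 4.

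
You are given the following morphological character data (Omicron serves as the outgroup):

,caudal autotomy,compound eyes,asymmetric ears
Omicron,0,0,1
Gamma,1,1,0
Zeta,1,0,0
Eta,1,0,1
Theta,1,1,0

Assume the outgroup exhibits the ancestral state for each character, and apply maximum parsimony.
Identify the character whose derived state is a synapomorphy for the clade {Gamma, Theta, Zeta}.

asymmetric ears

Character polarity is set by the outgroup: the derived state is whichever differs from the outgroup's state, so for asymmetric ears the derived state is '0', and for the remaining characters it is '1'.
caudal autotomy (derived state '1') is shared by all ingroup taxa — unites the whole ingroup.
compound eyes: derived state '1' in Gamma and Theta only — synapomorphy for {Gamma, Theta}.
asymmetric ears: derived state '0' in Gamma, Theta, and Zeta only — synapomorphy for {Gamma, Theta, Zeta}.
Most parsimonious ingroup topology: (((Gamma,Theta),Zeta),Eta).
The clade {Gamma, Theta, Zeta} is supported by asymmetric ears: its derived state '0' occurs in exactly those taxa and in no other taxon (including the outgroup).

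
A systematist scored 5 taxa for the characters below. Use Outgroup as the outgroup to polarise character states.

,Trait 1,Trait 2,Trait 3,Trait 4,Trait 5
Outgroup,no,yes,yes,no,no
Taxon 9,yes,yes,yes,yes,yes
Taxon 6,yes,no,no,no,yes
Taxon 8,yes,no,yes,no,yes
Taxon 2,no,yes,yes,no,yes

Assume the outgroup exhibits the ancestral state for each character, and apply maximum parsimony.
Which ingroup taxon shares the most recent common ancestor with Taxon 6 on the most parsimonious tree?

Character polarity is set by the outgroup: the derived state is whichever differs from the outgroup's state, so for Trait 2, Trait 3 the derived state is 'no', and for the remaining characters it is 'yes'.
Trait 1 (derived state 'yes') is shared by Taxon 6, Taxon 8, and Taxon 9 — a synapomorphy uniting that clade.
Only Taxon 6 and Taxon 8 show the derived state 'no' for Trait 2, supporting them as a clade.
Trait 3 (derived state 'no') is unique to Taxon 6 (autapomorphy; uninformative for grouping).
Trait 4: derived state 'yes' in Taxon 9 only — an autapomorphy, so it tells us nothing about relationships among taxa.
All ingroup taxa share the derived state 'yes' for Trait 5; it defines the ingroup but does not resolve relationships within it.
Most parsimonious ingroup topology: ((Taxon 9,(Taxon 6,Taxon 8)),Taxon 2).
Taxon 6 and Taxon 8 form a cherry on this tree, so they are sister taxa.

Taxon 8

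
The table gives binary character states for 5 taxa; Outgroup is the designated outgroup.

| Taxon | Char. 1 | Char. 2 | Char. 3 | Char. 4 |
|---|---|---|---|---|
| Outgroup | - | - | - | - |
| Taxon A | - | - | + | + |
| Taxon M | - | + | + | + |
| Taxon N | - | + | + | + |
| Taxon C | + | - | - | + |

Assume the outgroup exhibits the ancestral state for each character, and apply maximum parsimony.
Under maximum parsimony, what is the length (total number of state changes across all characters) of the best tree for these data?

4

The outgroup has state '-' for every character, so '+' is the derived state throughout.
Char. 1: derived state '+' in Taxon C only — an autapomorphy, so it tells us nothing about relationships among taxa.
Char. 2 (derived state '+') is shared by Taxon M and Taxon N — a synapomorphy uniting that clade.
Char. 3 (derived state '+') is shared by Taxon A, Taxon M, and Taxon N — a synapomorphy uniting that clade.
Char. 4 (derived state '+') is shared by all ingroup taxa — unites the whole ingroup.
Most parsimonious ingroup topology: ((Taxon A,(Taxon M,Taxon N)),Taxon C).
Changes per character on this tree: Char. 1: 1; Char. 2: 1; Char. 3: 1; Char. 4: 1.
Total = 4.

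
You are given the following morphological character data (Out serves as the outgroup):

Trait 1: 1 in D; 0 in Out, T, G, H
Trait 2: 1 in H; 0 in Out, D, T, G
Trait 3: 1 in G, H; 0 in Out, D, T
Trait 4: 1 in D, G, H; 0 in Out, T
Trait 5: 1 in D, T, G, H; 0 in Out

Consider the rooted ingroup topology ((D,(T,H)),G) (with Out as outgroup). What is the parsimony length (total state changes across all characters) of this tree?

Map each character onto ((D,(T,H)),G) (rooted by Out) and count the minimum state changes it requires (Fitch parsimony):
Trait 1: 1; Trait 2: 1; Trait 3: 2; Trait 4: 2; Trait 5: 1.
Total tree length = 7.

7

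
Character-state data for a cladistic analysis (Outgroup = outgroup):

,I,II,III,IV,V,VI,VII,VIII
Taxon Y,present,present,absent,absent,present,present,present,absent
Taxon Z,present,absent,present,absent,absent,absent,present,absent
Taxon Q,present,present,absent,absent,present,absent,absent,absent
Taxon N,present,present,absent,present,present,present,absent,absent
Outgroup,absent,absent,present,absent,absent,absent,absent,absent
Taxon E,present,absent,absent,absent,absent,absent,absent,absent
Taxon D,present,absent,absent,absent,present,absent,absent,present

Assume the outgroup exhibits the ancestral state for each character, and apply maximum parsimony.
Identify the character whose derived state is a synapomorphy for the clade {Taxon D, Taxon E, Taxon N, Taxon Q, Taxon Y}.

III

Character polarity is set by the outgroup: the derived state is whichever differs from the outgroup's state, so for III the derived state is 'absent', and for the remaining characters it is 'present'.
I (derived state 'present') is shared by all ingroup taxa — unites the whole ingroup.
Only Taxon N, Taxon Q, and Taxon Y show the derived state 'present' for II, supporting them as a clade.
III (derived state 'absent') is shared by Taxon D, Taxon E, Taxon N, Taxon Q, and Taxon Y — a synapomorphy uniting that clade.
IV (derived state 'present') is unique to Taxon N (autapomorphy; uninformative for grouping).
V (derived state 'present') is shared by Taxon D, Taxon N, Taxon Q, and Taxon Y — a synapomorphy uniting that clade.
Only Taxon N and Taxon Y show the derived state 'present' for VI, supporting them as a clade.
VII (state 'present') occurs in Taxon Y and Taxon Z but conflicts with the nesting implied by the other characters — most parsimoniously interpreted as homoplasy.
VIII: derived state 'present' in Taxon D only — an autapomorphy, so it tells us nothing about relationships among taxa.
Most parsimonious ingroup topology: ((Taxon E,((Taxon Q,(Taxon Y,Taxon N)),Taxon D)),Taxon Z).
The clade {Taxon D, Taxon E, Taxon N, Taxon Q, Taxon Y} is supported by III: its derived state 'absent' occurs in exactly those taxa and in no other taxon (including the outgroup).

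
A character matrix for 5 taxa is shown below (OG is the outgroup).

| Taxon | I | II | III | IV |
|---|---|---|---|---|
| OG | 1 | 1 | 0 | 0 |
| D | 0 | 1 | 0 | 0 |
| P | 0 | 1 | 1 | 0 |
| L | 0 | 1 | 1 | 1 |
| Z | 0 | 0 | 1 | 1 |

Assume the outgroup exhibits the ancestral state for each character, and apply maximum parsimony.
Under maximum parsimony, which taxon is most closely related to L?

Character polarity is set by the outgroup: the derived state is whichever differs from the outgroup's state, so for I, II the derived state is '0', and for the remaining characters it is '1'.
I (derived state '0') is shared by all ingroup taxa — unites the whole ingroup.
II: derived state '0' in Z only — an autapomorphy, so it tells us nothing about relationships among taxa.
III (derived state '1') is shared by L, P, and Z — a synapomorphy uniting that clade.
IV (derived state '1') is shared by L and Z — a synapomorphy uniting that clade.
Most parsimonious ingroup topology: (D,(P,(L,Z))).
L and Z form a cherry on this tree, so they are sister taxa.

Z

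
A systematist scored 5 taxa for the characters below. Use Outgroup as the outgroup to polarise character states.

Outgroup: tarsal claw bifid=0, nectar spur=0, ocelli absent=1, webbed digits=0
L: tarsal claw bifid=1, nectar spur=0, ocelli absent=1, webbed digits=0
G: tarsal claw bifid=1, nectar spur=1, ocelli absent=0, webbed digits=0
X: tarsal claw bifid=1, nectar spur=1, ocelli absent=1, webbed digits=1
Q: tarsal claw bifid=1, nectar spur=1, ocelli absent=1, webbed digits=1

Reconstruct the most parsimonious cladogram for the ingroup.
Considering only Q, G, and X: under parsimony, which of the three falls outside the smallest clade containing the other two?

G

Character polarity is set by the outgroup: the derived state is whichever differs from the outgroup's state, so for ocelli absent the derived state is '0', and for the remaining characters it is '1'.
All ingroup taxa share the derived state '1' for tarsal claw bifid; it defines the ingroup but does not resolve relationships within it.
nectar spur: derived state '1' in G, Q, and X only — synapomorphy for {G, Q, X}.
ocelli absent: derived state '0' in G only — an autapomorphy, so it tells us nothing about relationships among taxa.
Only Q and X show the derived state '1' for webbed digits, supporting them as a clade.
Most parsimonious ingroup topology: (L,(G,(X,Q))).
Q and X share a more recent common ancestor with each other than either does with G, so G is the least closely related of the three.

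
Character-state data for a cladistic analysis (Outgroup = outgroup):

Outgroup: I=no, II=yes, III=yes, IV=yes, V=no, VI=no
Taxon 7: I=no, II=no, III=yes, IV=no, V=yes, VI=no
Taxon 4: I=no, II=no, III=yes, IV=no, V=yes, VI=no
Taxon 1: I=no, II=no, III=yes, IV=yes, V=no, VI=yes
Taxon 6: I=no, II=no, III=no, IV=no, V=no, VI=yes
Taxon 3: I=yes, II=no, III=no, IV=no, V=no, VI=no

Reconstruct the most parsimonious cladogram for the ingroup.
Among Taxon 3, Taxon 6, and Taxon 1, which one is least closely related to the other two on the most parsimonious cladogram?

Character polarity is set by the outgroup: the derived state is whichever differs from the outgroup's state, so for II, III, IV the derived state is 'no', and for the remaining characters it is 'yes'.
I: derived state 'yes' in Taxon 3 only — an autapomorphy, so it tells us nothing about relationships among taxa.
II (derived state 'no') is shared by all ingroup taxa — unites the whole ingroup.
III (derived state 'no') is shared by Taxon 3 and Taxon 6 — a synapomorphy uniting that clade.
IV (derived state 'no') is shared by Taxon 3, Taxon 4, Taxon 6, and Taxon 7 — a synapomorphy uniting that clade.
Only Taxon 4 and Taxon 7 show the derived state 'yes' for V, supporting them as a clade.
VI groups Taxon 1 and Taxon 6, which is incompatible with the clades supported by the remaining characters; treating it as convergent (homoplasy) costs fewer steps than any alternative tree.
Most parsimonious ingroup topology: (((Taxon 7,Taxon 4),(Taxon 6,Taxon 3)),Taxon 1).
Taxon 6 and Taxon 3 share a more recent common ancestor with each other than either does with Taxon 1, so Taxon 1 is the least closely related of the three.

Taxon 1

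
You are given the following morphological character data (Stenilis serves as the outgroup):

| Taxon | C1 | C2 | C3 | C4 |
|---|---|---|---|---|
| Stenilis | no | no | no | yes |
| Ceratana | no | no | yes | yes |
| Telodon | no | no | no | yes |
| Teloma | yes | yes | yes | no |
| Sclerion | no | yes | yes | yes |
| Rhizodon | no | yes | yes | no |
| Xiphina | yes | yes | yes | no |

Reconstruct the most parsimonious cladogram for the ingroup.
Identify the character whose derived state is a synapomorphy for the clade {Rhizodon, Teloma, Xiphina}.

Character polarity is set by the outgroup: the derived state is whichever differs from the outgroup's state, so for C4 the derived state is 'no', and for the remaining characters it is 'yes'.
C1 (derived state 'yes') is shared by Teloma and Xiphina — a synapomorphy uniting that clade.
C2 (derived state 'yes') is shared by Rhizodon, Sclerion, Teloma, and Xiphina — a synapomorphy uniting that clade.
C3: derived state 'yes' in Ceratana, Rhizodon, Sclerion, Teloma, and Xiphina only — synapomorphy for {Ceratana, Rhizodon, Sclerion, Teloma, Xiphina}.
C4 (derived state 'no') is shared by Rhizodon, Teloma, and Xiphina — a synapomorphy uniting that clade.
Most parsimonious ingroup topology: ((Ceratana,(((Teloma,Xiphina),Rhizodon),Sclerion)),Telodon).
The clade {Rhizodon, Teloma, Xiphina} is supported by C4: its derived state 'no' occurs in exactly those taxa and in no other taxon (including the outgroup).

C4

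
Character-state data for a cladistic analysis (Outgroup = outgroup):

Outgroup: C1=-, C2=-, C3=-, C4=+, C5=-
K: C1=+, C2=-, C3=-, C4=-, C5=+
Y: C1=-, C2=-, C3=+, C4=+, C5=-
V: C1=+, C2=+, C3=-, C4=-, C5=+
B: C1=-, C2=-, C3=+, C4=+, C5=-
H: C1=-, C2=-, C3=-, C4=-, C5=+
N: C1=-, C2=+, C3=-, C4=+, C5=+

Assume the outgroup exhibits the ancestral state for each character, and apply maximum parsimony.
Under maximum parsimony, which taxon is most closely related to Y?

B

Character polarity is set by the outgroup: the derived state is whichever differs from the outgroup's state, so for C4 the derived state is '-', and for the remaining characters it is '+'.
C1: derived state '+' in K and V only — synapomorphy for {K, V}.
C2 groups N and V, which is incompatible with the clades supported by the remaining characters; treating it as convergent (homoplasy) costs fewer steps than any alternative tree.
C3: derived state '+' in B and Y only — synapomorphy for {B, Y}.
C4: derived state '-' in H, K, and V only — synapomorphy for {H, K, V}.
C5 (derived state '+') is shared by H, K, N, and V — a synapomorphy uniting that clade.
Most parsimonious ingroup topology: ((((K,V),H),N),(Y,B)).
Y and B form a cherry on this tree, so they are sister taxa.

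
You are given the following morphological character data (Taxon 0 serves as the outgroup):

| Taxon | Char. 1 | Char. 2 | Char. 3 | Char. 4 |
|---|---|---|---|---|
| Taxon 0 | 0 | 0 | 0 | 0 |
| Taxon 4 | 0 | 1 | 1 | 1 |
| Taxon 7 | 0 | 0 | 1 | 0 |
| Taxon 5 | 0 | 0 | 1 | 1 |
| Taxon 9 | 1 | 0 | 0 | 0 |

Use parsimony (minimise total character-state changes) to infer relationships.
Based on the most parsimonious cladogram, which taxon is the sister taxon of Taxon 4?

The outgroup has state '0' for every character, so '1' is the derived state throughout.
Char. 1: derived state '1' in Taxon 9 only — an autapomorphy, so it tells us nothing about relationships among taxa.
Char. 2 (derived state '1') is unique to Taxon 4 (autapomorphy; uninformative for grouping).
Only Taxon 4, Taxon 5, and Taxon 7 show the derived state '1' for Char. 3, supporting them as a clade.
Char. 4 (derived state '1') is shared by Taxon 4 and Taxon 5 — a synapomorphy uniting that clade.
Most parsimonious ingroup topology: (((Taxon 4,Taxon 5),Taxon 7),Taxon 9).
Taxon 4 and Taxon 5 form a cherry on this tree, so they are sister taxa.

Taxon 5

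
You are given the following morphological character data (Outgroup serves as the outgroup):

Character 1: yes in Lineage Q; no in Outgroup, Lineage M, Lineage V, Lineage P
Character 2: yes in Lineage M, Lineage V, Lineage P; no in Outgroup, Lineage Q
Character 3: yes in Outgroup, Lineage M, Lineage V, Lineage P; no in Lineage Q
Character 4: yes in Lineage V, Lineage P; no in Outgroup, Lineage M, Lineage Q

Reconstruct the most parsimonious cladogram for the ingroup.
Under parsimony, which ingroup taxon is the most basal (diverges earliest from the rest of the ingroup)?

Character polarity is set by the outgroup: the derived state is whichever differs from the outgroup's state, so for Character 3 the derived state is 'no', and for the remaining characters it is 'yes'.
Character 1 (derived state 'yes') is unique to Lineage Q (autapomorphy; uninformative for grouping).
Character 2 (derived state 'yes') is shared by Lineage M, Lineage P, and Lineage V — a synapomorphy uniting that clade.
Character 3 (derived state 'no') is unique to Lineage Q (autapomorphy; uninformative for grouping).
Character 4 (derived state 'yes') is shared by Lineage P and Lineage V — a synapomorphy uniting that clade.
Most parsimonious ingroup topology: ((Lineage M,(Lineage V,Lineage P)),Lineage Q).
Lineage Q is sister to the clade containing all other ingroup taxa, so it is the earliest-diverging (most basal) ingroup lineage.

Lineage Q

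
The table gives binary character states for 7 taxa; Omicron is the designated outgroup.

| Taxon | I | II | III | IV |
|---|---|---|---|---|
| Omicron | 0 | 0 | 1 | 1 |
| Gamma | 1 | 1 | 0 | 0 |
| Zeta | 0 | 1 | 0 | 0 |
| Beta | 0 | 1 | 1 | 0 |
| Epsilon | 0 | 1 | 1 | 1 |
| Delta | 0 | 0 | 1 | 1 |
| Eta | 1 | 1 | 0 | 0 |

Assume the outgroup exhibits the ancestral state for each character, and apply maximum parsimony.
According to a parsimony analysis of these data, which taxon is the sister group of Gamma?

Eta

Character polarity is set by the outgroup: the derived state is whichever differs from the outgroup's state, so for III, IV the derived state is '0', and for the remaining characters it is '1'.
I (derived state '1') is shared by Eta and Gamma — a synapomorphy uniting that clade.
II: derived state '1' in Beta, Epsilon, Eta, Gamma, and Zeta only — synapomorphy for {Beta, Epsilon, Eta, Gamma, Zeta}.
Only Eta, Gamma, and Zeta show the derived state '0' for III, supporting them as a clade.
IV (derived state '0') is shared by Beta, Eta, Gamma, and Zeta — a synapomorphy uniting that clade.
Most parsimonious ingroup topology: (((((Gamma,Eta),Zeta),Beta),Epsilon),Delta).
Gamma and Eta form a cherry on this tree, so they are sister taxa.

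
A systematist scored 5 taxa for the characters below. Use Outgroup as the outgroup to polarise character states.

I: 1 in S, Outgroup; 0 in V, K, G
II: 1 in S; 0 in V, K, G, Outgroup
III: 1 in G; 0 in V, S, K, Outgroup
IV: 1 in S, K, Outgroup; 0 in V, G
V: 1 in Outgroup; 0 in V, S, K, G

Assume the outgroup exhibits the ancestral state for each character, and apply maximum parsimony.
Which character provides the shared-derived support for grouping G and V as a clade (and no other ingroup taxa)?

IV

Character polarity is set by the outgroup: the derived state is whichever differs from the outgroup's state, so for I, IV, V the derived state is '0', and for the remaining characters it is '1'.
Only G, K, and V show the derived state '0' for I, supporting them as a clade.
II (derived state '1') is unique to S (autapomorphy; uninformative for grouping).
III: derived state '1' in G only — an autapomorphy, so it tells us nothing about relationships among taxa.
IV: derived state '0' in G and V only — synapomorphy for {G, V}.
All ingroup taxa share the derived state '0' for V; it defines the ingroup but does not resolve relationships within it.
Most parsimonious ingroup topology: ((K,(V,G)),S).
The clade {G, V} is supported by IV: its derived state '0' occurs in exactly those taxa and in no other taxon (including the outgroup).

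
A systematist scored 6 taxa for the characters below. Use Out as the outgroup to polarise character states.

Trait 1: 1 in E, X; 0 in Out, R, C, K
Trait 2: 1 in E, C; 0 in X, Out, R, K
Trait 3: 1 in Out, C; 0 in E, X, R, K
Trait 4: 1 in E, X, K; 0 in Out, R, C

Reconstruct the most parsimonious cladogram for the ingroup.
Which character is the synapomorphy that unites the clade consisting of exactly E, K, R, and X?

Trait 3

Character polarity is set by the outgroup: the derived state is whichever differs from the outgroup's state, so for Trait 3 the derived state is '0', and for the remaining characters it is '1'.
Only E and X show the derived state '1' for Trait 1, supporting them as a clade.
Trait 2 groups C and E, which is incompatible with the clades supported by the remaining characters; treating it as convergent (homoplasy) costs fewer steps than any alternative tree.
Only E, K, R, and X show the derived state '0' for Trait 3, supporting them as a clade.
Trait 4 (derived state '1') is shared by E, K, and X — a synapomorphy uniting that clade.
Most parsimonious ingroup topology: ((((E,X),K),R),C).
The clade {E, K, R, X} is supported by Trait 3: its derived state '0' occurs in exactly those taxa and in no other taxon (including the outgroup).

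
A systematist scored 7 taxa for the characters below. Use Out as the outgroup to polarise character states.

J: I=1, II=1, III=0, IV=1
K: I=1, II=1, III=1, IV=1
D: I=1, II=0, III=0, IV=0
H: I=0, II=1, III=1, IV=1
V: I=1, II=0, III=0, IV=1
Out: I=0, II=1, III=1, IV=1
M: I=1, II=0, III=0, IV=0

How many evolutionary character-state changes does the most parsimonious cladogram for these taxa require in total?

4

Character polarity is set by the outgroup: the derived state is whichever differs from the outgroup's state, so for II, III, IV the derived state is '0', and for the remaining characters it is '1'.
I: derived state '1' in D, J, K, M, and V only — synapomorphy for {D, J, K, M, V}.
Only D, M, and V show the derived state '0' for II, supporting them as a clade.
III (derived state '0') is shared by D, J, M, and V — a synapomorphy uniting that clade.
IV: derived state '0' in D and M only — synapomorphy for {D, M}.
Most parsimonious ingroup topology: ((((V,(D,M)),J),K),H).
Changes per character on this tree: I: 1; II: 1; III: 1; IV: 1.
Total = 4.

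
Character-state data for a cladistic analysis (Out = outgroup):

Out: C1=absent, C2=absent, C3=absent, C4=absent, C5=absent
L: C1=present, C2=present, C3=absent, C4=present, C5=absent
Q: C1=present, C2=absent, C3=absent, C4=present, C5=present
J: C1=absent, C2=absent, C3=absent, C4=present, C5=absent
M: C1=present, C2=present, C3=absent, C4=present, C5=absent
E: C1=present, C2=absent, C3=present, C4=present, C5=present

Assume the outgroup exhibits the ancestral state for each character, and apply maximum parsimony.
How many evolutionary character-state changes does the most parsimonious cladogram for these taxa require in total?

5

The outgroup has state 'absent' for every character, so 'present' is the derived state throughout.
C1 (derived state 'present') is shared by E, L, M, and Q — a synapomorphy uniting that clade.
C2 (derived state 'present') is shared by L and M — a synapomorphy uniting that clade.
C3: derived state 'present' in E only — an autapomorphy, so it tells us nothing about relationships among taxa.
C4 (derived state 'present') is shared by all ingroup taxa — unites the whole ingroup.
C5 (derived state 'present') is shared by E and Q — a synapomorphy uniting that clade.
Most parsimonious ingroup topology: (((L,M),(Q,E)),J).
Changes per character on this tree: C1: 1; C2: 1; C3: 1; C4: 1; C5: 1.
Total = 5.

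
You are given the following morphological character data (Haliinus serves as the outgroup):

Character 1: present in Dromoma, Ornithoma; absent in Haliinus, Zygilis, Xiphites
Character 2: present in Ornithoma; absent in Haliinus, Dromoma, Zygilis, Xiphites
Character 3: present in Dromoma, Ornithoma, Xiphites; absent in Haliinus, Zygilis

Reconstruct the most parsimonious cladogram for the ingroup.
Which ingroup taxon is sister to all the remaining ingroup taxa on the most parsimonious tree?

The outgroup has state 'absent' for every character, so 'present' is the derived state throughout.
Only Dromoma and Ornithoma show the derived state 'present' for Character 1, supporting them as a clade.
Character 2: derived state 'present' in Ornithoma only — an autapomorphy, so it tells us nothing about relationships among taxa.
Character 3 (derived state 'present') is shared by Dromoma, Ornithoma, and Xiphites — a synapomorphy uniting that clade.
Most parsimonious ingroup topology: (((Dromoma,Ornithoma),Xiphites),Zygilis).
Zygilis is sister to the clade containing all other ingroup taxa, so it is the earliest-diverging (most basal) ingroup lineage.

Zygilis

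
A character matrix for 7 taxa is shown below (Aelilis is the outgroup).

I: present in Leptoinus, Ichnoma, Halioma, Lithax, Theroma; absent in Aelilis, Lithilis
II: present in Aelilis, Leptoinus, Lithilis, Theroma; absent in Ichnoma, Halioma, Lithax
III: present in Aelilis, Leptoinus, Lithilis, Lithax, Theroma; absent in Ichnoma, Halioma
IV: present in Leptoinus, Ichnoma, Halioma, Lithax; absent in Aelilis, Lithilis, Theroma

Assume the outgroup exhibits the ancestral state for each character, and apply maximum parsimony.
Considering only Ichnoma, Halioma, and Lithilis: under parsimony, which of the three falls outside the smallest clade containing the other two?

Character polarity is set by the outgroup: the derived state is whichever differs from the outgroup's state, so for II, III the derived state is 'absent', and for the remaining characters it is 'present'.
I (derived state 'present') is shared by Halioma, Ichnoma, Leptoinus, Lithax, and Theroma — a synapomorphy uniting that clade.
II: derived state 'absent' in Halioma, Ichnoma, and Lithax only — synapomorphy for {Halioma, Ichnoma, Lithax}.
Only Halioma and Ichnoma show the derived state 'absent' for III, supporting them as a clade.
IV: derived state 'present' in Halioma, Ichnoma, Leptoinus, and Lithax only — synapomorphy for {Halioma, Ichnoma, Leptoinus, Lithax}.
Most parsimonious ingroup topology: (((Leptoinus,((Ichnoma,Halioma),Lithax)),Theroma),Lithilis).
Halioma and Ichnoma share a more recent common ancestor with each other than either does with Lithilis, so Lithilis is the least closely related of the three.

Lithilis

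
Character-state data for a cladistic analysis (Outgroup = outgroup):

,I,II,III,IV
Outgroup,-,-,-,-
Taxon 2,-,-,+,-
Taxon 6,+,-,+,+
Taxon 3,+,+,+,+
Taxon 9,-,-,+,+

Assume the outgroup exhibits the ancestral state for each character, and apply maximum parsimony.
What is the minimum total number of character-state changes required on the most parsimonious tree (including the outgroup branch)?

The outgroup has state '-' for every character, so '+' is the derived state throughout.
I: derived state '+' in Taxon 3 and Taxon 6 only — synapomorphy for {Taxon 3, Taxon 6}.
II: derived state '+' in Taxon 3 only — an autapomorphy, so it tells us nothing about relationships among taxa.
III (derived state '+') is shared by all ingroup taxa — unites the whole ingroup.
Only Taxon 3, Taxon 6, and Taxon 9 show the derived state '+' for IV, supporting them as a clade.
Most parsimonious ingroup topology: (Taxon 2,((Taxon 6,Taxon 3),Taxon 9)).
Changes per character on this tree: I: 1; II: 1; III: 1; IV: 1.
Total = 4.

4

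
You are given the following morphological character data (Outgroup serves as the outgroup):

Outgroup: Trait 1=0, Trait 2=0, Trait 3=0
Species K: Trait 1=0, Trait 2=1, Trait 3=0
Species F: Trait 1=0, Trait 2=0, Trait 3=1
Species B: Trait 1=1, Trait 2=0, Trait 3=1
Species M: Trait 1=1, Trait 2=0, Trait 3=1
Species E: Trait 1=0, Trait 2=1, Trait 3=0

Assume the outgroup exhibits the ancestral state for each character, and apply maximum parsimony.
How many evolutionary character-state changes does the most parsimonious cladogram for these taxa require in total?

3

The outgroup has state '0' for every character, so '1' is the derived state throughout.
Only Species B and Species M show the derived state '1' for Trait 1, supporting them as a clade.
Trait 2: derived state '1' in Species E and Species K only — synapomorphy for {Species E, Species K}.
Trait 3: derived state '1' in Species B, Species F, and Species M only — synapomorphy for {Species B, Species F, Species M}.
Most parsimonious ingroup topology: ((Species K,Species E),(Species F,(Species B,Species M))).
Changes per character on this tree: Trait 1: 1; Trait 2: 1; Trait 3: 1.
Total = 3.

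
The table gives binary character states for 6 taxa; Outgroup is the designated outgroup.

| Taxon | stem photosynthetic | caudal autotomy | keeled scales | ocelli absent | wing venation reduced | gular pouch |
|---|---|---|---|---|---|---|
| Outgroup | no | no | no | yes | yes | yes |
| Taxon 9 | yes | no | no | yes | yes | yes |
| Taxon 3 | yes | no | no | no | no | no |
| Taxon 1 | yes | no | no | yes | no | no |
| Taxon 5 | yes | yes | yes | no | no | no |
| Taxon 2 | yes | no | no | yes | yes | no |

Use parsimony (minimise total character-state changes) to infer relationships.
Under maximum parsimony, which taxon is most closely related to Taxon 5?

Taxon 3

Character polarity is set by the outgroup: the derived state is whichever differs from the outgroup's state, so for ocelli absent, wing venation reduced, gular pouch the derived state is 'no', and for the remaining characters it is 'yes'.
All ingroup taxa share the derived state 'yes' for stem photosynthetic; it defines the ingroup but does not resolve relationships within it.
caudal autotomy (derived state 'yes') is unique to Taxon 5 (autapomorphy; uninformative for grouping).
keeled scales: derived state 'yes' in Taxon 5 only — an autapomorphy, so it tells us nothing about relationships among taxa.
Only Taxon 3 and Taxon 5 show the derived state 'no' for ocelli absent, supporting them as a clade.
Only Taxon 1, Taxon 3, and Taxon 5 show the derived state 'no' for wing venation reduced, supporting them as a clade.
gular pouch: derived state 'no' in Taxon 1, Taxon 2, Taxon 3, and Taxon 5 only — synapomorphy for {Taxon 1, Taxon 2, Taxon 3, Taxon 5}.
Most parsimonious ingroup topology: (Taxon 9,(((Taxon 3,Taxon 5),Taxon 1),Taxon 2)).
Taxon 5 and Taxon 3 form a cherry on this tree, so they are sister taxa.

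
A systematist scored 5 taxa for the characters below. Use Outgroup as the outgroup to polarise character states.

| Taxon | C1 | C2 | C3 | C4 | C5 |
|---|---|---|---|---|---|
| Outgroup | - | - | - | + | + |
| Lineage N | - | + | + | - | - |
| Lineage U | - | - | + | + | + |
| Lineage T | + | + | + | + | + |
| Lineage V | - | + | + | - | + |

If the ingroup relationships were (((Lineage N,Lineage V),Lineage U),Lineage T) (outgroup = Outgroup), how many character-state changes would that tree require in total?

6

Map each character onto (((Lineage N,Lineage V),Lineage U),Lineage T) (rooted by Outgroup) and count the minimum state changes it requires (Fitch parsimony):
C1: 1; C2: 2; C3: 1; C4: 1; C5: 1.
Total tree length = 6.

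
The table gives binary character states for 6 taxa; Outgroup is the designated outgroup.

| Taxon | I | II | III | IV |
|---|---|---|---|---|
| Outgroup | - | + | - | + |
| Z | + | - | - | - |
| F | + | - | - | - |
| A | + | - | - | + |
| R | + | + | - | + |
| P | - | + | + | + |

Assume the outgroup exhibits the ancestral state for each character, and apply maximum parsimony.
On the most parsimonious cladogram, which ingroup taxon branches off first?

Character polarity is set by the outgroup: the derived state is whichever differs from the outgroup's state, so for II, IV the derived state is '-', and for the remaining characters it is '+'.
Only A, F, R, and Z show the derived state '+' for I, supporting them as a clade.
II (derived state '-') is shared by A, F, and Z — a synapomorphy uniting that clade.
III: derived state '+' in P only — an autapomorphy, so it tells us nothing about relationships among taxa.
IV (derived state '-') is shared by F and Z — a synapomorphy uniting that clade.
Most parsimonious ingroup topology: ((((Z,F),A),R),P).
P is sister to the clade containing all other ingroup taxa, so it is the earliest-diverging (most basal) ingroup lineage.

P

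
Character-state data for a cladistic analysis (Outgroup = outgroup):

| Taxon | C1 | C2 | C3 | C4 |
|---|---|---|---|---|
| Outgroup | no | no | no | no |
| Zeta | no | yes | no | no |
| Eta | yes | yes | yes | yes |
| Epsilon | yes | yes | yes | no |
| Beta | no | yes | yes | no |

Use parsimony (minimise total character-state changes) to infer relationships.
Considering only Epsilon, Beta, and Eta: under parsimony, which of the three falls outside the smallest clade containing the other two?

The outgroup has state 'no' for every character, so 'yes' is the derived state throughout.
C1 (derived state 'yes') is shared by Epsilon and Eta — a synapomorphy uniting that clade.
C2 (derived state 'yes') is shared by all ingroup taxa — unites the whole ingroup.
C3: derived state 'yes' in Beta, Epsilon, and Eta only — synapomorphy for {Beta, Epsilon, Eta}.
C4 (derived state 'yes') is unique to Eta (autapomorphy; uninformative for grouping).
Most parsimonious ingroup topology: (Zeta,((Eta,Epsilon),Beta)).
Eta and Epsilon share a more recent common ancestor with each other than either does with Beta, so Beta is the least closely related of the three.

Beta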